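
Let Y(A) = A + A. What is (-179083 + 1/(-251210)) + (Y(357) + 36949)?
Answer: -35526118201/251210 ≈ -1.4142e+5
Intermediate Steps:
Y(A) = 2*A
(-179083 + 1/(-251210)) + (Y(357) + 36949) = (-179083 + 1/(-251210)) + (2*357 + 36949) = (-179083 - 1/251210) + (714 + 36949) = -44987440431/251210 + 37663 = -35526118201/251210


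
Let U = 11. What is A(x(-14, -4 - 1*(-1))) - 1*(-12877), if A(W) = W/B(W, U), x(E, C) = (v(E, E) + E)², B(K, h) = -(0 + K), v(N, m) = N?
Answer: 12876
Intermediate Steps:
B(K, h) = -K
x(E, C) = 4*E² (x(E, C) = (E + E)² = (2*E)² = 4*E²)
A(W) = -1 (A(W) = W/((-W)) = W*(-1/W) = -1)
A(x(-14, -4 - 1*(-1))) - 1*(-12877) = -1 - 1*(-12877) = -1 + 12877 = 12876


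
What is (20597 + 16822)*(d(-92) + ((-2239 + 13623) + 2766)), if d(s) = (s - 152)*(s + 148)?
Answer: 18185634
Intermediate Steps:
d(s) = (-152 + s)*(148 + s)
(20597 + 16822)*(d(-92) + ((-2239 + 13623) + 2766)) = (20597 + 16822)*((-22496 + (-92)**2 - 4*(-92)) + ((-2239 + 13623) + 2766)) = 37419*((-22496 + 8464 + 368) + (11384 + 2766)) = 37419*(-13664 + 14150) = 37419*486 = 18185634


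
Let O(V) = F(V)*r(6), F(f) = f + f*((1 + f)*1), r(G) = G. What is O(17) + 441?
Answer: 2379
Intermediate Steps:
F(f) = f + f*(1 + f)
O(V) = 6*V*(2 + V) (O(V) = (V*(2 + V))*6 = 6*V*(2 + V))
O(17) + 441 = 6*17*(2 + 17) + 441 = 6*17*19 + 441 = 1938 + 441 = 2379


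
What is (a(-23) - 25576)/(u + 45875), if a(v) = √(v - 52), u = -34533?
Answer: -12788/5671 + 5*I*√3/11342 ≈ -2.255 + 0.00076356*I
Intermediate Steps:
a(v) = √(-52 + v)
(a(-23) - 25576)/(u + 45875) = (√(-52 - 23) - 25576)/(-34533 + 45875) = (√(-75) - 25576)/11342 = (5*I*√3 - 25576)*(1/11342) = (-25576 + 5*I*√3)*(1/11342) = -12788/5671 + 5*I*√3/11342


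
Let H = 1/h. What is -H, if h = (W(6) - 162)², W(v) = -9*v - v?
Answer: -1/49284 ≈ -2.0291e-5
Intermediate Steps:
W(v) = -10*v
h = 49284 (h = (-10*6 - 162)² = (-60 - 162)² = (-222)² = 49284)
H = 1/49284 ≈ 2.0291e-5
-H = -1*1/49284 = -1/49284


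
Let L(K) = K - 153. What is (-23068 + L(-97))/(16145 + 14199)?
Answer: -11659/15172 ≈ -0.76846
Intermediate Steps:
L(K) = -153 + K
(-23068 + L(-97))/(16145 + 14199) = (-23068 + (-153 - 97))/(16145 + 14199) = (-23068 - 250)/30344 = -23318*1/30344 = -11659/15172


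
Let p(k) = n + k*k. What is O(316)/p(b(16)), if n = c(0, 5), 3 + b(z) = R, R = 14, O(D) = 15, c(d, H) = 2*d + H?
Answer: 5/42 ≈ 0.11905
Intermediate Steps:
c(d, H) = H + 2*d
b(z) = 11 (b(z) = -3 + 14 = 11)
n = 5 (n = 5 + 2*0 = 5 + 0 = 5)
p(k) = 5 + k**2 (p(k) = 5 + k*k = 5 + k**2)
O(316)/p(b(16)) = 15/(5 + 11**2) = 15/(5 + 121) = 15/126 = 15*(1/126) = 5/42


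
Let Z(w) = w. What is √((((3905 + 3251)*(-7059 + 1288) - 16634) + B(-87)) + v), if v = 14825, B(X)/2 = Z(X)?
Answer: I*√41299259 ≈ 6426.5*I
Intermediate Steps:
B(X) = 2*X
√((((3905 + 3251)*(-7059 + 1288) - 16634) + B(-87)) + v) = √((((3905 + 3251)*(-7059 + 1288) - 16634) + 2*(-87)) + 14825) = √(((7156*(-5771) - 16634) - 174) + 14825) = √(((-41297276 - 16634) - 174) + 14825) = √((-41313910 - 174) + 14825) = √(-41314084 + 14825) = √(-41299259) = I*√41299259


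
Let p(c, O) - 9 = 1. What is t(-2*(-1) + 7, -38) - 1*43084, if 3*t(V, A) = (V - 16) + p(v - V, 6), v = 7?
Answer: -43083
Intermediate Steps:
p(c, O) = 10 (p(c, O) = 9 + 1 = 10)
t(V, A) = -2 + V/3 (t(V, A) = ((V - 16) + 10)/3 = ((-16 + V) + 10)/3 = (-6 + V)/3 = -2 + V/3)
t(-2*(-1) + 7, -38) - 1*43084 = (-2 + (-2*(-1) + 7)/3) - 1*43084 = (-2 + (2 + 7)/3) - 43084 = (-2 + (⅓)*9) - 43084 = (-2 + 3) - 43084 = 1 - 43084 = -43083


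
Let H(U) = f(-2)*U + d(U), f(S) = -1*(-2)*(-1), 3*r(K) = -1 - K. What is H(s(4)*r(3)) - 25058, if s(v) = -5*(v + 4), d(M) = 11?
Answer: -75461/3 ≈ -25154.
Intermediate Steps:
r(K) = -⅓ - K/3 (r(K) = (-1 - K)/3 = -⅓ - K/3)
s(v) = -20 - 5*v (s(v) = -5*(4 + v) = -20 - 5*v)
f(S) = -2 (f(S) = 2*(-1) = -2)
H(U) = 11 - 2*U (H(U) = -2*U + 11 = 11 - 2*U)
H(s(4)*r(3)) - 25058 = (11 - 2*(-20 - 5*4)*(-⅓ - ⅓*3)) - 25058 = (11 - 2*(-20 - 20)*(-⅓ - 1)) - 25058 = (11 - (-80)*(-4)/3) - 25058 = (11 - 2*160/3) - 25058 = (11 - 320/3) - 25058 = -287/3 - 25058 = -75461/3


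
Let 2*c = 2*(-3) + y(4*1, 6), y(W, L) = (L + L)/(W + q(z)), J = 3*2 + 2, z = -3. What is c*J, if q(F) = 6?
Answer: -96/5 ≈ -19.200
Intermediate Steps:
J = 8 (J = 6 + 2 = 8)
y(W, L) = 2*L/(6 + W) (y(W, L) = (L + L)/(W + 6) = (2*L)/(6 + W) = 2*L/(6 + W))
c = -12/5 (c = (2*(-3) + 2*6/(6 + 4*1))/2 = (-6 + 2*6/(6 + 4))/2 = (-6 + 2*6/10)/2 = (-6 + 2*6*(⅒))/2 = (-6 + 6/5)/2 = (½)*(-24/5) = -12/5 ≈ -2.4000)
c*J = -12/5*8 = -96/5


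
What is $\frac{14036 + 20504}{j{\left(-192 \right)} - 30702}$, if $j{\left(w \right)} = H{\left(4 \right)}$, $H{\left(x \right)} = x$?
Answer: $- \frac{17270}{15349} \approx -1.1252$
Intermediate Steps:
$j{\left(w \right)} = 4$
$\frac{14036 + 20504}{j{\left(-192 \right)} - 30702} = \frac{14036 + 20504}{4 - 30702} = \frac{34540}{-30698} = 34540 \left(- \frac{1}{30698}\right) = - \frac{17270}{15349}$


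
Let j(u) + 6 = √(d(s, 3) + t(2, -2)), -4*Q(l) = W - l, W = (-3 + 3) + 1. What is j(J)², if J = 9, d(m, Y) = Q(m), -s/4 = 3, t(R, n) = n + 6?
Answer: (12 - √3)²/4 ≈ 26.358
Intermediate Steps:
W = 1 (W = 0 + 1 = 1)
t(R, n) = 6 + n
Q(l) = -¼ + l/4 (Q(l) = -(1 - l)/4 = -¼ + l/4)
s = -12 (s = -4*3 = -12)
d(m, Y) = -¼ + m/4
j(u) = -6 + √3/2 (j(u) = -6 + √((-¼ + (¼)*(-12)) + (6 - 2)) = -6 + √((-¼ - 3) + 4) = -6 + √(-13/4 + 4) = -6 + √(¾) = -6 + √3/2)
j(J)² = (-6 + √3/2)²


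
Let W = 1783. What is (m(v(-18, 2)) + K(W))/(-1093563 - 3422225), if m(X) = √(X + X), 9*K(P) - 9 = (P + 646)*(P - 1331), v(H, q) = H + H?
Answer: -1097917/40642092 - 3*I*√2/2257894 ≈ -0.027014 - 1.879e-6*I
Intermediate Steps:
v(H, q) = 2*H
K(P) = 1 + (-1331 + P)*(646 + P)/9 (K(P) = 1 + ((P + 646)*(P - 1331))/9 = 1 + ((646 + P)*(-1331 + P))/9 = 1 + ((-1331 + P)*(646 + P))/9 = 1 + (-1331 + P)*(646 + P)/9)
m(X) = √2*√X (m(X) = √(2*X) = √2*√X)
(m(v(-18, 2)) + K(W))/(-1093563 - 3422225) = (√2*√(2*(-18)) + (-859817/9 - 685/9*1783 + (⅑)*1783²))/(-1093563 - 3422225) = (√2*√(-36) + (-859817/9 - 1221355/9 + (⅑)*3179089))/(-4515788) = (√2*(6*I) + (-859817/9 - 1221355/9 + 3179089/9))*(-1/4515788) = (6*I*√2 + 1097917/9)*(-1/4515788) = (1097917/9 + 6*I*√2)*(-1/4515788) = -1097917/40642092 - 3*I*√2/2257894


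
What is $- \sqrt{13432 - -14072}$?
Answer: $- 12 \sqrt{191} \approx -165.84$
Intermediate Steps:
$- \sqrt{13432 - -14072} = - \sqrt{13432 + 14072} = - \sqrt{27504} = - 12 \sqrt{191}$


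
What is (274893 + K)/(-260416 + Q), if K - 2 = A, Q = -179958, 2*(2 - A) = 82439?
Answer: -467355/880748 ≈ -0.53063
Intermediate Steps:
A = -82435/2 (A = 2 - ½*82439 = 2 - 82439/2 = -82435/2 ≈ -41218.)
K = -82431/2 (K = 2 - 82435/2 = -82431/2 ≈ -41216.)
(274893 + K)/(-260416 + Q) = (274893 - 82431/2)/(-260416 - 179958) = (467355/2)/(-440374) = (467355/2)*(-1/440374) = -467355/880748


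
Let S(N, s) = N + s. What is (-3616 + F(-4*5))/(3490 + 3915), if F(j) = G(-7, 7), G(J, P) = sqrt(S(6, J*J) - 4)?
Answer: -3616/7405 + sqrt(51)/7405 ≈ -0.48735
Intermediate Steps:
G(J, P) = sqrt(2 + J**2) (G(J, P) = sqrt((6 + J*J) - 4) = sqrt((6 + J**2) - 4) = sqrt(2 + J**2))
F(j) = sqrt(51) (F(j) = sqrt(2 + (-7)**2) = sqrt(2 + 49) = sqrt(51))
(-3616 + F(-4*5))/(3490 + 3915) = (-3616 + sqrt(51))/(3490 + 3915) = (-3616 + sqrt(51))/7405 = (-3616 + sqrt(51))*(1/7405) = -3616/7405 + sqrt(51)/7405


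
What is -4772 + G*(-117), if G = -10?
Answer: -3602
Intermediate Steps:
-4772 + G*(-117) = -4772 - 10*(-117) = -4772 + 1170 = -3602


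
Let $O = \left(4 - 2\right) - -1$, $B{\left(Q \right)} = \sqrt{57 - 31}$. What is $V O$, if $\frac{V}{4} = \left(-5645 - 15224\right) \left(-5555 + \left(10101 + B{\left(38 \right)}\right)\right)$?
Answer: $-1138445688 - 250428 \sqrt{26} \approx -1.1397 \cdot 10^{9}$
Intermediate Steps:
$B{\left(Q \right)} = \sqrt{26}$
$O = 3$ ($O = 2 + 1 = 3$)
$V = -379481896 - 83476 \sqrt{26}$ ($V = 4 \left(-5645 - 15224\right) \left(-5555 + \left(10101 + \sqrt{26}\right)\right) = 4 \left(- 20869 \left(4546 + \sqrt{26}\right)\right) = 4 \left(-94870474 - 20869 \sqrt{26}\right) = -379481896 - 83476 \sqrt{26} \approx -3.7991 \cdot 10^{8}$)
$V O = \left(-379481896 - 83476 \sqrt{26}\right) 3 = -1138445688 - 250428 \sqrt{26}$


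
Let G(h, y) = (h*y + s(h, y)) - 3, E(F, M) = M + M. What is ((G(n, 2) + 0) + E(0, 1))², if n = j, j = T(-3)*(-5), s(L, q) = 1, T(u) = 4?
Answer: 1600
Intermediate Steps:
E(F, M) = 2*M
j = -20 (j = 4*(-5) = -20)
n = -20
G(h, y) = -2 + h*y (G(h, y) = (h*y + 1) - 3 = (1 + h*y) - 3 = -2 + h*y)
((G(n, 2) + 0) + E(0, 1))² = (((-2 - 20*2) + 0) + 2*1)² = (((-2 - 40) + 0) + 2)² = ((-42 + 0) + 2)² = (-42 + 2)² = (-40)² = 1600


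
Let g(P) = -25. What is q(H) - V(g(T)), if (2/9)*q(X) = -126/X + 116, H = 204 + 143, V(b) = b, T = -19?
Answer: 189242/347 ≈ 545.37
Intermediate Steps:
H = 347
q(X) = 522 - 567/X (q(X) = 9*(-126/X + 116)/2 = 9*(116 - 126/X)/2 = 522 - 567/X)
q(H) - V(g(T)) = (522 - 567/347) - 1*(-25) = (522 - 567*1/347) + 25 = (522 - 567/347) + 25 = 180567/347 + 25 = 189242/347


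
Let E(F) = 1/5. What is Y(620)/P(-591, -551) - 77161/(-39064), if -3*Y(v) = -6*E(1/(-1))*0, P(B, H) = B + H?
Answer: 77161/39064 ≈ 1.9752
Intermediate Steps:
E(F) = 1/5
Y(v) = 0 (Y(v) = -(-6*1/5)*0/3 = -(-2)*0/5 = -1/3*0 = 0)
Y(620)/P(-591, -551) - 77161/(-39064) = 0/(-591 - 551) - 77161/(-39064) = 0/(-1142) - 77161*(-1/39064) = 0*(-1/1142) + 77161/39064 = 0 + 77161/39064 = 77161/39064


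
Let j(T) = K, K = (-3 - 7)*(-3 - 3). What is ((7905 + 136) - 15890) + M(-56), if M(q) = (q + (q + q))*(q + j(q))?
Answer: -8521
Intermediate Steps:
K = 60 (K = -10*(-6) = 60)
j(T) = 60
M(q) = 3*q*(60 + q) (M(q) = (q + (q + q))*(q + 60) = (q + 2*q)*(60 + q) = (3*q)*(60 + q) = 3*q*(60 + q))
((7905 + 136) - 15890) + M(-56) = ((7905 + 136) - 15890) + 3*(-56)*(60 - 56) = (8041 - 15890) + 3*(-56)*4 = -7849 - 672 = -8521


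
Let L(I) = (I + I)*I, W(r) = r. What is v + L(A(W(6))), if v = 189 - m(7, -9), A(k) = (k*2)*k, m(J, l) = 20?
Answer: 10537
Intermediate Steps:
A(k) = 2*k² (A(k) = (2*k)*k = 2*k²)
L(I) = 2*I² (L(I) = (2*I)*I = 2*I²)
v = 169 (v = 189 - 1*20 = 189 - 20 = 169)
v + L(A(W(6))) = 169 + 2*(2*6²)² = 169 + 2*(2*36)² = 169 + 2*72² = 169 + 2*5184 = 169 + 10368 = 10537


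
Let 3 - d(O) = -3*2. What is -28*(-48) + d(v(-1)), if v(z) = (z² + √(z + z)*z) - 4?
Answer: 1353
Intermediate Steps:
v(z) = -4 + z² + √2*z^(3/2) (v(z) = (z² + √(2*z)*z) - 4 = (z² + (√2*√z)*z) - 4 = (z² + √2*z^(3/2)) - 4 = -4 + z² + √2*z^(3/2))
d(O) = 9 (d(O) = 3 - (-3)*2 = 3 - 1*(-6) = 3 + 6 = 9)
-28*(-48) + d(v(-1)) = -28*(-48) + 9 = 1344 + 9 = 1353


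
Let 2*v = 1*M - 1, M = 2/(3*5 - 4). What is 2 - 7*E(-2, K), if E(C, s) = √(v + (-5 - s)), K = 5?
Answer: 2 - 7*I*√5038/22 ≈ 2.0 - 22.584*I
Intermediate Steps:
M = 2/11 (M = 2/(15 - 4) = 2/11 ≈ 0.18182)
v = -9/22 (v = (1*(2/11) - 1)/2 = (2/11 - 1)/2 = (½)*(-9/11) = -9/22 ≈ -0.40909)
E(C, s) = √(-119/22 - s) (E(C, s) = √(-9/22 + (-5 - s)) = √(-119/22 - s))
2 - 7*E(-2, K) = 2 - 7*√(-2618 - 484*5)/22 = 2 - 7*√(-2618 - 2420)/22 = 2 - 7*√(-5038)/22 = 2 - 7*I*√5038/22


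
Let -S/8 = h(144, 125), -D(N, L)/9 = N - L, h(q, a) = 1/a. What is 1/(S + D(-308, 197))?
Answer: 125/568117 ≈ 0.00022003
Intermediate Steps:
D(N, L) = -9*N + 9*L (D(N, L) = -9*(N - L) = -9*N + 9*L)
S = -8/125 ≈ -0.064000
1/(S + D(-308, 197)) = 1/(-8/125 + (-9*(-308) + 9*197)) = 1/(-8/125 + (2772 + 1773)) = 1/(-8/125 + 4545) = 1/(568117/125) = 125/568117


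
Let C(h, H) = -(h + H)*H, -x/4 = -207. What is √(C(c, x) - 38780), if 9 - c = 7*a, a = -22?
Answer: 8*I*√13427 ≈ 927.0*I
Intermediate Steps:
x = 828 (x = -4*(-207) = 828)
c = 163 (c = 9 - 7*(-22) = 9 - 1*(-154) = 9 + 154 = 163)
C(h, H) = -H*(H + h) (C(h, H) = -(H + h)*H = -H*(H + h))
√(C(c, x) - 38780) = √(-1*828*(828 + 163) - 38780) = √(-1*828*991 - 38780) = √(-820548 - 38780) = √(-859328) = 8*I*√13427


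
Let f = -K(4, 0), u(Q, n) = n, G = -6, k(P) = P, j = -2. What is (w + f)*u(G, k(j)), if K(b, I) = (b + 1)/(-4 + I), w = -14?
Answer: 51/2 ≈ 25.500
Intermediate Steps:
K(b, I) = (1 + b)/(-4 + I)
f = 5/4 (f = -(1 + 4)/(-4 + 0) = -5/(-4) = -(-1)*5/4 = -1*(-5/4) = 5/4 ≈ 1.2500)
(w + f)*u(G, k(j)) = (-14 + 5/4)*(-2) = -51/4*(-2) = 51/2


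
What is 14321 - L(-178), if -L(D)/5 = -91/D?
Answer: 2549593/178 ≈ 14324.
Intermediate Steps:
L(D) = 455/D (L(D) = -(-455)/D = 455/D)
14321 - L(-178) = 14321 - 455/(-178) = 14321 - 455*(-1)/178 = 14321 - 1*(-455/178) = 14321 + 455/178 = 2549593/178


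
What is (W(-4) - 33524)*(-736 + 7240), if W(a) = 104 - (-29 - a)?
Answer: -217201080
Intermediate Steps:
W(a) = 133 + a (W(a) = 104 + (29 + a) = 133 + a)
(W(-4) - 33524)*(-736 + 7240) = ((133 - 4) - 33524)*(-736 + 7240) = (129 - 33524)*6504 = -33395*6504 = -217201080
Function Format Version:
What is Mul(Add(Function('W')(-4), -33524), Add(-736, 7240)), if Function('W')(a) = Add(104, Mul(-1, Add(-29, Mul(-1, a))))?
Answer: -217201080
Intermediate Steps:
Function('W')(a) = Add(133, a) (Function('W')(a) = Add(104, Add(29, a)) = Add(133, a))
Mul(Add(Function('W')(-4), -33524), Add(-736, 7240)) = Mul(Add(Add(133, -4), -33524), Add(-736, 7240)) = Mul(Add(129, -33524), 6504) = Mul(-33395, 6504) = -217201080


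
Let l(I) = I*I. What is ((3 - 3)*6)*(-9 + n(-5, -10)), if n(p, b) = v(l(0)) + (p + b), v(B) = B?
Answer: 0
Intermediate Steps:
l(I) = I²
n(p, b) = b + p (n(p, b) = 0² + (p + b) = 0 + (b + p) = b + p)
((3 - 3)*6)*(-9 + n(-5, -10)) = ((3 - 3)*6)*(-9 + (-10 - 5)) = (0*6)*(-9 - 15) = 0*(-24) = 0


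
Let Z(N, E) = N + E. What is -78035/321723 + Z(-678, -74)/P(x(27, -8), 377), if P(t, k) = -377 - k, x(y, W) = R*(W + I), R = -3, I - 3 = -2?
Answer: 91548653/121289571 ≈ 0.75479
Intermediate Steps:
I = 1 (I = 3 - 2 = 1)
Z(N, E) = E + N
x(y, W) = -3 - 3*W (x(y, W) = -3*(W + 1) = -3*(1 + W) = -3 - 3*W)
-78035/321723 + Z(-678, -74)/P(x(27, -8), 377) = -78035/321723 + (-74 - 678)/(-377 - 1*377) = -78035*1/321723 - 752/(-377 - 377) = -78035/321723 - 752/(-754) = -78035/321723 - 752*(-1/754) = -78035/321723 + 376/377 = 91548653/121289571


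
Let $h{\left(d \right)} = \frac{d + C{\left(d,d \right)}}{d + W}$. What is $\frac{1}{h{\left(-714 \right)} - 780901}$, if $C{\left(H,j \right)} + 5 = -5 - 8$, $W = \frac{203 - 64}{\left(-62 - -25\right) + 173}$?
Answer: $- \frac{96965}{75719965913} \approx -1.2806 \cdot 10^{-6}$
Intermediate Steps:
$W = \frac{139}{136}$ ($W = \frac{139}{\left(-62 + 25\right) + 173} = \frac{139}{-37 + 173} = \frac{139}{136} \approx 1.0221$)
$C{\left(H,j \right)} = -18$ ($C{\left(H,j \right)} = -5 - 13 = -18$)
$h{\left(d \right)} = \frac{-18 + d}{\frac{139}{136} + d}$ ($h{\left(d \right)} = \frac{d - 18}{d + \frac{139}{136}} = \frac{-18 + d}{\frac{139}{136} + d}$)
$\frac{1}{h{\left(-714 \right)} - 780901} = \frac{1}{\frac{136 \left(-18 - 714\right)}{139 + 136 \left(-714\right)} - 780901} = \frac{1}{136 \frac{1}{139 - 97104} \left(-732\right) - 780901} = \frac{1}{136 \frac{1}{-96965} \left(-732\right) - 780901} = \frac{1}{136 \left(- \frac{1}{96965}\right) \left(-732\right) - 780901} = \frac{1}{\frac{99552}{96965} - 780901} = \frac{1}{- \frac{75719965913}{96965}} = - \frac{96965}{75719965913}$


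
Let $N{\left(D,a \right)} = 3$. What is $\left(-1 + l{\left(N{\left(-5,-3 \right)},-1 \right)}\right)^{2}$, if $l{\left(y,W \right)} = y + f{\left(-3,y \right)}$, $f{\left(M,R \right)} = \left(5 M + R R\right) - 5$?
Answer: $81$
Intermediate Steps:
$f{\left(M,R \right)} = -5 + R^{2} + 5 M$ ($f{\left(M,R \right)} = \left(5 M + R^{2}\right) - 5 = \left(R^{2} + 5 M\right) - 5 = -5 + R^{2} + 5 M$)
$l{\left(y,W \right)} = -20 + y + y^{2}$ ($l{\left(y,W \right)} = y + \left(-5 + y^{2} + 5 \left(-3\right)\right) = y - \left(20 - y^{2}\right) = y + \left(-20 + y^{2}\right) = -20 + y + y^{2}$)
$\left(-1 + l{\left(N{\left(-5,-3 \right)},-1 \right)}\right)^{2} = \left(-1 + \left(-20 + 3 + 3^{2}\right)\right)^{2} = \left(-1 + \left(-20 + 3 + 9\right)\right)^{2} = \left(-1 - 8\right)^{2} = \left(-9\right)^{2} = 81$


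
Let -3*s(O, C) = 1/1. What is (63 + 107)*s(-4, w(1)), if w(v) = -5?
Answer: -170/3 ≈ -56.667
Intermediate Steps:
s(O, C) = -⅓ (s(O, C) = -⅓/1 = -⅓*1 = -⅓)
(63 + 107)*s(-4, w(1)) = (63 + 107)*(-⅓) = 170*(-⅓) = -170/3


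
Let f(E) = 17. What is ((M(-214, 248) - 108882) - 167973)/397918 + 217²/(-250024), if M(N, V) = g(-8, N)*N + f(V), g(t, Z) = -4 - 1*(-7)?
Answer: -44057110111/49744525016 ≈ -0.88567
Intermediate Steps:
g(t, Z) = 3 (g(t, Z) = -4 + 7 = 3)
M(N, V) = 17 + 3*N (M(N, V) = 3*N + 17 = 17 + 3*N)
((M(-214, 248) - 108882) - 167973)/397918 + 217²/(-250024) = (((17 + 3*(-214)) - 108882) - 167973)/397918 + 217²/(-250024) = (((17 - 642) - 108882) - 167973)*(1/397918) + 47089*(-1/250024) = ((-625 - 108882) - 167973)*(1/397918) - 47089/250024 = (-109507 - 167973)*(1/397918) - 47089/250024 = -277480*1/397918 - 47089/250024 = -138740/198959 - 47089/250024 = -44057110111/49744525016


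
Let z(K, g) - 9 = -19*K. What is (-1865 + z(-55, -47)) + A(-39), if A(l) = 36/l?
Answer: -10555/13 ≈ -811.92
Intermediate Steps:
z(K, g) = 9 - 19*K
(-1865 + z(-55, -47)) + A(-39) = (-1865 + (9 - 19*(-55))) + 36/(-39) = (-1865 + (9 + 1045)) + 36*(-1/39) = (-1865 + 1054) - 12/13 = -811 - 12/13 = -10555/13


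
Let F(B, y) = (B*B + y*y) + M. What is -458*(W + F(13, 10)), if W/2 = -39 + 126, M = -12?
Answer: -197398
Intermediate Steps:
F(B, y) = -12 + B² + y² (F(B, y) = (B*B + y*y) - 12 = (B² + y²) - 12 = -12 + B² + y²)
W = 174 (W = 2*(-39 + 126) = 2*87 = 174)
-458*(W + F(13, 10)) = -458*(174 + (-12 + 13² + 10²)) = -458*(174 + (-12 + 169 + 100)) = -458*(174 + 257) = -458*431 = -197398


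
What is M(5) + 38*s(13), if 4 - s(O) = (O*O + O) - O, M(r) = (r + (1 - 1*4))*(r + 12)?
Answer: -6236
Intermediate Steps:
M(r) = (-3 + r)*(12 + r) (M(r) = (r + (1 - 4))*(12 + r) = (r - 3)*(12 + r) = (-3 + r)*(12 + r))
s(O) = 4 - O² (s(O) = 4 - ((O*O + O) - O) = 4 - ((O² + O) - O) = 4 - ((O + O²) - O) = 4 - O²)
M(5) + 38*s(13) = (-36 + 5² + 9*5) + 38*(4 - 1*13²) = (-36 + 25 + 45) + 38*(4 - 1*169) = 34 + 38*(4 - 169) = 34 + 38*(-165) = 34 - 6270 = -6236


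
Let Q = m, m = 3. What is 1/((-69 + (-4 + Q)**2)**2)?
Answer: 1/4624 ≈ 0.00021626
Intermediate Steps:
Q = 3
1/((-69 + (-4 + Q)**2)**2) = 1/((-69 + (-4 + 3)**2)**2) = 1/((-69 + (-1)**2)**2) = 1/((-69 + 1)**2) = 1/((-68)**2) = 1/4624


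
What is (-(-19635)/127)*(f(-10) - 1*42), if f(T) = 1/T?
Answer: -1653267/254 ≈ -6508.9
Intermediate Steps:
f(T) = 1/T
(-(-19635)/127)*(f(-10) - 1*42) = (-(-19635)/127)*(1/(-10) - 1*42) = (-(-19635)/127)*(-⅒ - 42) = -119*(-165/127)*(-421/10) = (19635/127)*(-421/10) = -1653267/254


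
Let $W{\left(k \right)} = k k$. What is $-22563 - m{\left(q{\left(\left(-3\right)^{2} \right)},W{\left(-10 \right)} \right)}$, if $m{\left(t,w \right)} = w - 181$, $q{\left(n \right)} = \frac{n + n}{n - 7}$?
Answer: $-22482$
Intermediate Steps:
$W{\left(k \right)} = k^{2}$
$q{\left(n \right)} = \frac{2 n}{-7 + n}$
$m{\left(t,w \right)} = -181 + w$
$-22563 - m{\left(q{\left(\left(-3\right)^{2} \right)},W{\left(-10 \right)} \right)} = -22563 - \left(-181 + \left(-10\right)^{2}\right) = -22563 - \left(-181 + 100\right) = -22563 - -81 = -22563 + 81 = -22482$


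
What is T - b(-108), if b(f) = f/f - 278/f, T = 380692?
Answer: 20557175/54 ≈ 3.8069e+5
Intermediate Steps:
b(f) = 1 - 278/f
T - b(-108) = 380692 - (-278 - 108)/(-108) = 380692 - (-1)*(-386)/108 = 380692 - 1*193/54 = 380692 - 193/54 = 20557175/54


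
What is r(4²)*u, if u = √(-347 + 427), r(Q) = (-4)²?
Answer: 64*√5 ≈ 143.11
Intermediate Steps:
r(Q) = 16
u = 4*√5 (u = √80 = 4*√5 ≈ 8.9443)
r(4²)*u = 16*(4*√5) = 64*√5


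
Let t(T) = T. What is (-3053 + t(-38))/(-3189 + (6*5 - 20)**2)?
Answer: 3091/3089 ≈ 1.0006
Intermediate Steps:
(-3053 + t(-38))/(-3189 + (6*5 - 20)**2) = (-3053 - 38)/(-3189 + (6*5 - 20)**2) = -3091/(-3189 + (30 - 20)**2) = -3091/(-3189 + 10**2) = -3091/(-3189 + 100) = -3091/(-3089) = -3091*(-1/3089) = 3091/3089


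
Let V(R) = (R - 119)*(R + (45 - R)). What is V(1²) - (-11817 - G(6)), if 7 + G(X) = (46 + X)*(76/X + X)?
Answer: 22412/3 ≈ 7470.7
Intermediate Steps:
G(X) = -7 + (46 + X)*(X + 76/X) (G(X) = -7 + (46 + X)*(76/X + X) = -7 + (46 + X)*(X + 76/X))
V(R) = -5355 + 45*R (V(R) = (-119 + R)*45 = -5355 + 45*R)
V(1²) - (-11817 - G(6)) = (-5355 + 45*1²) - (-11817 - (69 + 6² + 46*6 + 3496/6)) = (-5355 + 45*1) - (-11817 - (69 + 36 + 276 + 3496*(⅙))) = (-5355 + 45) - (-11817 - (69 + 36 + 276 + 1748/3)) = -5310 - (-11817 - 1*2891/3) = -5310 - (-11817 - 2891/3) = -5310 - 1*(-38342/3) = -5310 + 38342/3 = 22412/3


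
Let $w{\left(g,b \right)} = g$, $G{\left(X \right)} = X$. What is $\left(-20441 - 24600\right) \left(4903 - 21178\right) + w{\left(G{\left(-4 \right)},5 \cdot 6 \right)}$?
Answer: $733042271$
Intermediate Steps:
$\left(-20441 - 24600\right) \left(4903 - 21178\right) + w{\left(G{\left(-4 \right)},5 \cdot 6 \right)} = \left(-20441 - 24600\right) \left(4903 - 21178\right) - 4 = \left(-45041\right) \left(-16275\right) - 4 = 733042275 - 4 = 733042271$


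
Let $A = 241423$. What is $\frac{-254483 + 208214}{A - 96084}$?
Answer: $- \frac{46269}{145339} \approx -0.31835$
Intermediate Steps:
$\frac{-254483 + 208214}{A - 96084} = \frac{-254483 + 208214}{241423 - 96084} = - \frac{46269}{145339}$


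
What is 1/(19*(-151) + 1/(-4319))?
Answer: -4319/12391212 ≈ -0.00034855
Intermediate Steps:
1/(19*(-151) + 1/(-4319)) = 1/(-2869 - 1/4319) = 1/(-12391212/4319) = -4319/12391212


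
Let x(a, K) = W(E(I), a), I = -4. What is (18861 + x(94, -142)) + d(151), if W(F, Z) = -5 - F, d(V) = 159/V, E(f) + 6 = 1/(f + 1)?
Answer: 8545114/453 ≈ 18863.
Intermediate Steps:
E(f) = -6 + 1/(1 + f) (E(f) = -6 + 1/(f + 1) = -6 + 1/(1 + f))
x(a, K) = 4/3 (x(a, K) = -5 - (-5 - 6*(-4))/(1 - 4) = -5 - (-5 + 24)/(-3) = -5 - (-1)*19/3 = -5 - 1*(-19/3) = -5 + 19/3 = 4/3)
(18861 + x(94, -142)) + d(151) = (18861 + 4/3) + 159/151 = 56587/3 + 159*(1/151) = 56587/3 + 159/151 = 8545114/453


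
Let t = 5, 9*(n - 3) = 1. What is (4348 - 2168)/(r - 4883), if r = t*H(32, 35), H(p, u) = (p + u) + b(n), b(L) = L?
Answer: -4905/10198 ≈ -0.48098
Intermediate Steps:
n = 28/9 (n = 3 + (1/9)*1 = 3 + 1/9 = 28/9 ≈ 3.1111)
H(p, u) = 28/9 + p + u (H(p, u) = (p + u) + 28/9 = 28/9 + p + u)
r = 3155/9 (r = 5*(28/9 + 32 + 35) = 5*(631/9) = 3155/9 ≈ 350.56)
(4348 - 2168)/(r - 4883) = (4348 - 2168)/(3155/9 - 4883) = 2180/(-40792/9) = 2180*(-9/40792) = -4905/10198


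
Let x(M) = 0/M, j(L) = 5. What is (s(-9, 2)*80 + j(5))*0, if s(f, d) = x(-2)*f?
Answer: 0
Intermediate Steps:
x(M) = 0
s(f, d) = 0 (s(f, d) = 0*f = 0)
(s(-9, 2)*80 + j(5))*0 = (0*80 + 5)*0 = (0 + 5)*0 = 5*0 = 0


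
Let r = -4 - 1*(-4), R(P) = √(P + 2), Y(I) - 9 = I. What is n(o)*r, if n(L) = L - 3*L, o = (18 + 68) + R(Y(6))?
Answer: 0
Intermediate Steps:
Y(I) = 9 + I
R(P) = √(2 + P)
o = 86 + √17 (o = (18 + 68) + √(2 + (9 + 6)) = 86 + √(2 + 15) = 86 + √17 ≈ 90.123)
r = 0 (r = -4 + 4 = 0)
n(L) = -2*L
n(o)*r = -2*(86 + √17)*0 = (-172 - 2*√17)*0 = 0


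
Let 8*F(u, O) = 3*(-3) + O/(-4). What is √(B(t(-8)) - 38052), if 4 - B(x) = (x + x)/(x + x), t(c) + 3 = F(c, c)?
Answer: I*√38049 ≈ 195.06*I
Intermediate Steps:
F(u, O) = -9/8 - O/32 (F(u, O) = (3*(-3) + O/(-4))/8 = (-9 + O*(-¼))/8 = (-9 - O/4)/8 = -9/8 - O/32)
t(c) = -33/8 - c/32 (t(c) = -3 + (-9/8 - c/32) = -33/8 - c/32)
B(x) = 3 (B(x) = 4 - (x + x)/(x + x) = 4 - 2*x/(2*x) = 4 - 2*x*1/(2*x) = 4 - 1*1 = 4 - 1 = 3)
√(B(t(-8)) - 38052) = √(3 - 38052) = √(-38049) = I*√38049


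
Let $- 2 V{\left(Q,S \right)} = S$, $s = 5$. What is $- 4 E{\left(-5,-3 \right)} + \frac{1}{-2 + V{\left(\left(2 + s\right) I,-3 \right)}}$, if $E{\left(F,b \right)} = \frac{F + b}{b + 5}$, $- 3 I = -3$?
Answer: $14$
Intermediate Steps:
$I = 1$ ($I = \left(- \frac{1}{3}\right) \left(-3\right) = 1$)
$E{\left(F,b \right)} = \frac{F + b}{5 + b}$
$V{\left(Q,S \right)} = - \frac{S}{2}$
$- 4 E{\left(-5,-3 \right)} + \frac{1}{-2 + V{\left(\left(2 + s\right) I,-3 \right)}} = - 4 \frac{-5 - 3}{5 - 3} + \frac{1}{-2 - - \frac{3}{2}} = - 4 \cdot \frac{1}{2} \left(-8\right) + \frac{1}{-2 + \frac{3}{2}} = - 4 \cdot \frac{1}{2} \left(-8\right) + \frac{1}{- \frac{1}{2}} = \left(-4\right) \left(-4\right) - 2 = 16 - 2 = 14$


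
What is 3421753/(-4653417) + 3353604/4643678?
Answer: -141900631333/10804485073863 ≈ -0.013133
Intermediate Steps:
3421753/(-4653417) + 3353604/4643678 = 3421753*(-1/4653417) + 3353604*(1/4643678) = -3421753/4653417 + 1676802/2321839 = -141900631333/10804485073863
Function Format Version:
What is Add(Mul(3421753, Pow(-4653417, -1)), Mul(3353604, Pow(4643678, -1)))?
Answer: Rational(-141900631333, 10804485073863) ≈ -0.013133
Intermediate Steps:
Add(Mul(3421753, Pow(-4653417, -1)), Mul(3353604, Pow(4643678, -1))) = Add(Mul(3421753, Rational(-1, 4653417)), Mul(3353604, Rational(1, 4643678))) = Add(Rational(-3421753, 4653417), Rational(1676802, 2321839)) = Rational(-141900631333, 10804485073863)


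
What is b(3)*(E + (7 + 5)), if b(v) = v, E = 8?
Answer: 60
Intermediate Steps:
b(3)*(E + (7 + 5)) = 3*(8 + (7 + 5)) = 3*(8 + 12) = 3*20 = 60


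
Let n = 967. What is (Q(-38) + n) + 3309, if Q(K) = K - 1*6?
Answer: 4232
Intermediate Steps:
Q(K) = -6 + K (Q(K) = K - 6 = -6 + K)
(Q(-38) + n) + 3309 = ((-6 - 38) + 967) + 3309 = (-44 + 967) + 3309 = 923 + 3309 = 4232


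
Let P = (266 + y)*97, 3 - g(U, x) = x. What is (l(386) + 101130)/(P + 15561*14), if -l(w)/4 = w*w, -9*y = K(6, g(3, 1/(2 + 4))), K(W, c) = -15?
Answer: -1484562/731453 ≈ -2.0296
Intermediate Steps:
g(U, x) = 3 - x
y = 5/3 (y = -⅑*(-15) = 5/3 ≈ 1.6667)
l(w) = -4*w² (l(w) = -4*w*w = -4*w²)
P = 77891/3 (P = (266 + 5/3)*97 = (803/3)*97 = 77891/3 ≈ 25964.)
(l(386) + 101130)/(P + 15561*14) = (-4*386² + 101130)/(77891/3 + 15561*14) = (-4*148996 + 101130)/(77891/3 + 217854) = (-595984 + 101130)/(731453/3) = -494854*3/731453 = -1484562/731453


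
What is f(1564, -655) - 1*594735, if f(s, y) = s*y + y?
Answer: -1619810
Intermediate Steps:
f(s, y) = y + s*y
f(1564, -655) - 1*594735 = -655*(1 + 1564) - 1*594735 = -655*1565 - 594735 = -1025075 - 594735 = -1619810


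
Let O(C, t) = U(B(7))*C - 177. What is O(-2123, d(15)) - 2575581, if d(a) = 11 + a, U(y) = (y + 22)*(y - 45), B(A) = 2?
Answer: -384822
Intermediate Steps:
U(y) = (-45 + y)*(22 + y) (U(y) = (22 + y)*(-45 + y) = (-45 + y)*(22 + y))
O(C, t) = -177 - 1032*C (O(C, t) = (-990 + 2² - 23*2)*C - 177 = (-990 + 4 - 46)*C - 177 = -1032*C - 177 = -177 - 1032*C)
O(-2123, d(15)) - 2575581 = (-177 - 1032*(-2123)) - 2575581 = (-177 + 2190936) - 2575581 = 2190759 - 2575581 = -384822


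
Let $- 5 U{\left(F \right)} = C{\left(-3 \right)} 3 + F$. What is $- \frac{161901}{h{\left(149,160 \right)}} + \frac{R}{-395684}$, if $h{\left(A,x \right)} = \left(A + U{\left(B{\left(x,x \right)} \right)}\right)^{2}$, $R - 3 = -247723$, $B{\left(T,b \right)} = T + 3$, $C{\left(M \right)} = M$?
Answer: $- \frac{42083805355}{3839025089} \approx -10.962$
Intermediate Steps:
$B{\left(T,b \right)} = 3 + T$
$U{\left(F \right)} = \frac{9}{5} - \frac{F}{5}$ ($U{\left(F \right)} = - \frac{\left(-3\right) 3 + F}{5} = - \frac{-9 + F}{5} = \frac{9}{5} - \frac{F}{5}$)
$R = -247720$ ($R = 3 - 247723 = -247720$)
$h{\left(A,x \right)} = \left(\frac{6}{5} + A - \frac{x}{5}\right)^{2}$ ($h{\left(A,x \right)} = \left(A - \left(- \frac{9}{5} + \frac{3 + x}{5}\right)\right)^{2} = \left(A + \left(\frac{9}{5} - \left(\frac{3}{5} + \frac{x}{5}\right)\right)\right)^{2} = \left(A - \left(- \frac{6}{5} + \frac{x}{5}\right)\right)^{2} = \left(\frac{6}{5} + A - \frac{x}{5}\right)^{2}$)
$- \frac{161901}{h{\left(149,160 \right)}} + \frac{R}{-395684} = - \frac{161901}{\frac{1}{25} \left(6 - 160 + 5 \cdot 149\right)^{2}} - \frac{247720}{-395684} = - \frac{161901}{\frac{1}{25} \left(6 - 160 + 745\right)^{2}} - - \frac{61930}{98921} = - \frac{161901}{\frac{1}{25} \cdot 591^{2}} + \frac{61930}{98921} = - \frac{161901}{\frac{1}{25} \cdot 349281} + \frac{61930}{98921} = - \frac{161901}{\frac{349281}{25}} + \frac{61930}{98921} = \left(-161901\right) \frac{25}{349281} + \frac{61930}{98921} = - \frac{449725}{38809} + \frac{61930}{98921} = - \frac{42083805355}{3839025089}$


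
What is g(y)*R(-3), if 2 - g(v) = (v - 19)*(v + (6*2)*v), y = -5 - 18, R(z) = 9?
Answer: -113004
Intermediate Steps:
y = -23
g(v) = 2 - 13*v*(-19 + v) (g(v) = 2 - (v - 19)*(v + (6*2)*v) = 2 - (-19 + v)*(v + 12*v) = 2 - (-19 + v)*13*v = 2 - 13*v*(-19 + v))
g(y)*R(-3) = (2 - 13*(-23)**2 + 247*(-23))*9 = (2 - 13*529 - 5681)*9 = (2 - 6877 - 5681)*9 = -12556*9 = -113004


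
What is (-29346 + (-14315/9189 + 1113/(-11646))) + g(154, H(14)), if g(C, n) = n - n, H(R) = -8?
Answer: -348960209819/11890566 ≈ -29348.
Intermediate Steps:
g(C, n) = 0
(-29346 + (-14315/9189 + 1113/(-11646))) + g(154, H(14)) = (-29346 + (-14315/9189 + 1113/(-11646))) + 0 = (-29346 + (-14315*1/9189 + 1113*(-1/11646))) + 0 = (-29346 + (-14315/9189 - 371/3882)) + 0 = (-29346 - 19659983/11890566) + 0 = -348960209819/11890566 + 0 = -348960209819/11890566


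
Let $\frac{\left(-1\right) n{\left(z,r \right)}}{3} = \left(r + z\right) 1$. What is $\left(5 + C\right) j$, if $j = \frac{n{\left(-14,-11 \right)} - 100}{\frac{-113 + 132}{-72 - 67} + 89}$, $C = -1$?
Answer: $- \frac{3475}{3088} \approx -1.1253$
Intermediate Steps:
$n{\left(z,r \right)} = - 3 r - 3 z$ ($n{\left(z,r \right)} = - 3 \left(r + z\right) 1 = - 3 \left(r + z\right) = - 3 r - 3 z$)
$j = - \frac{3475}{12352}$ ($j = \frac{\left(\left(-3\right) \left(-11\right) - -42\right) - 100}{\frac{-113 + 132}{-72 - 67} + 89} = \frac{\left(33 + 42\right) - 100}{\frac{19}{-139} + 89} = \frac{75 - 100}{19 \left(- \frac{1}{139}\right) + 89} = - \frac{25}{- \frac{19}{139} + 89} = - \frac{25}{\frac{12352}{139}} = \left(-25\right) \frac{139}{12352} = - \frac{3475}{12352} \approx -0.28133$)
$\left(5 + C\right) j = \left(5 - 1\right) \left(- \frac{3475}{12352}\right) = 4 \left(- \frac{3475}{12352}\right) = - \frac{3475}{3088}$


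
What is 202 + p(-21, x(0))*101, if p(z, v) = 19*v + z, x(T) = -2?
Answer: -5757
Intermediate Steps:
p(z, v) = z + 19*v
202 + p(-21, x(0))*101 = 202 + (-21 + 19*(-2))*101 = 202 + (-21 - 38)*101 = 202 - 59*101 = 202 - 5959 = -5757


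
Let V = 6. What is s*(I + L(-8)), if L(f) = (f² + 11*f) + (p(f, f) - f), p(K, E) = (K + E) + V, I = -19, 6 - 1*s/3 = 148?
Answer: 19170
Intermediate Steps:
s = -426 (s = 18 - 3*148 = 18 - 444 = -426)
p(K, E) = 6 + E + K (p(K, E) = (K + E) + 6 = (E + K) + 6 = 6 + E + K)
L(f) = 6 + f² + 12*f (L(f) = (f² + 11*f) + ((6 + f + f) - f) = (f² + 11*f) + ((6 + 2*f) - f) = (f² + 11*f) + (6 + f) = 6 + f² + 12*f)
s*(I + L(-8)) = -426*(-19 + (6 + (-8)² + 12*(-8))) = -426*(-19 + (6 + 64 - 96)) = -426*(-19 - 26) = -426*(-45) = 19170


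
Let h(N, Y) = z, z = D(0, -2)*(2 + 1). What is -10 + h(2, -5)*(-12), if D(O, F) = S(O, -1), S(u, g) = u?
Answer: -10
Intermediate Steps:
D(O, F) = O
z = 0 (z = 0*(2 + 1) = 0*3 = 0)
h(N, Y) = 0
-10 + h(2, -5)*(-12) = -10 + 0*(-12) = -10 + 0 = -10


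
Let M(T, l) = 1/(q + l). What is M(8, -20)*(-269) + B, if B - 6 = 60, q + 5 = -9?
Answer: 2513/34 ≈ 73.912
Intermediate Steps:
q = -14 (q = -5 - 9 = -14)
B = 66 (B = 6 + 60 = 66)
M(T, l) = 1/(-14 + l)
M(8, -20)*(-269) + B = -269/(-14 - 20) + 66 = -269/(-34) + 66 = -1/34*(-269) + 66 = 269/34 + 66 = 2513/34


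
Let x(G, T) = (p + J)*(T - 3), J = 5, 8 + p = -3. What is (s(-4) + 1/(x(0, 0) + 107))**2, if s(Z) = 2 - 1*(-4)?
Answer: 564001/15625 ≈ 36.096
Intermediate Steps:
p = -11 (p = -8 - 3 = -11)
s(Z) = 6 (s(Z) = 2 + 4 = 6)
x(G, T) = 18 - 6*T (x(G, T) = (-11 + 5)*(T - 3) = -6*(-3 + T) = 18 - 6*T)
(s(-4) + 1/(x(0, 0) + 107))**2 = (6 + 1/((18 - 6*0) + 107))**2 = (6 + 1/((18 + 0) + 107))**2 = (6 + 1/(18 + 107))**2 = (6 + 1/125)**2 = (751/125)**2 = 564001/15625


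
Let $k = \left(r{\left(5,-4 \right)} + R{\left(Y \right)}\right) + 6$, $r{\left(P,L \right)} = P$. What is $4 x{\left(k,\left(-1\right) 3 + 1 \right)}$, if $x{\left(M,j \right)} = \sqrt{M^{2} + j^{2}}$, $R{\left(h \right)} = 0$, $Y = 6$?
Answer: $20 \sqrt{5} \approx 44.721$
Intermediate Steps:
$k = 11$ ($k = \left(5 + 0\right) + 6 = 5 + 6 = 11$)
$4 x{\left(k,\left(-1\right) 3 + 1 \right)} = 4 \sqrt{11^{2} + \left(\left(-1\right) 3 + 1\right)^{2}} = 4 \sqrt{121 + \left(-3 + 1\right)^{2}} = 4 \sqrt{121 + \left(-2\right)^{2}} = 4 \sqrt{121 + 4} = 4 \sqrt{125} = 4 \cdot 5 \sqrt{5} = 20 \sqrt{5}$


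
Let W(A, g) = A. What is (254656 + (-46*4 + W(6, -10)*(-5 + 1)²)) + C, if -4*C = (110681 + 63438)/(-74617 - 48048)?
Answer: 124906508999/490660 ≈ 2.5457e+5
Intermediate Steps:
C = 174119/490660 (C = -(110681 + 63438)/(4*(-74617 - 48048)) = -174119/(4*(-122665)) = -174119*(-1)/(4*122665) = -¼*(-174119/122665) = 174119/490660 ≈ 0.35487)
(254656 + (-46*4 + W(6, -10)*(-5 + 1)²)) + C = (254656 + (-46*4 + 6*(-5 + 1)²)) + 174119/490660 = (254656 + (-184 + 6*(-4)²)) + 174119/490660 = (254656 + (-184 + 6*16)) + 174119/490660 = (254656 + (-184 + 96)) + 174119/490660 = (254656 - 88) + 174119/490660 = 254568 + 174119/490660 = 124906508999/490660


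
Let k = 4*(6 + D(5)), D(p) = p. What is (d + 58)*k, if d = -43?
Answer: 660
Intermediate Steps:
k = 44 (k = 4*(6 + 5) = 4*11 = 44)
(d + 58)*k = (-43 + 58)*44 = 15*44 = 660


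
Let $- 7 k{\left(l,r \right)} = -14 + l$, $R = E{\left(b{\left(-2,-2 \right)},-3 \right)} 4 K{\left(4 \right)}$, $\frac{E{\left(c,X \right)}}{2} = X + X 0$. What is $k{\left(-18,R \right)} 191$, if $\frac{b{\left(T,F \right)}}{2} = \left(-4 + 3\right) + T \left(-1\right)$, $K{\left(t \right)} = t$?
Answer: $\frac{6112}{7} \approx 873.14$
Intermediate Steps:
$b{\left(T,F \right)} = -2 - 2 T$ ($b{\left(T,F \right)} = 2 \left(\left(-4 + 3\right) + T \left(-1\right)\right) = 2 \left(-1 - T\right) = -2 - 2 T$)
$E{\left(c,X \right)} = 2 X$ ($E{\left(c,X \right)} = 2 \left(X + X 0\right) = 2 \left(X + 0\right) = 2 X$)
$R = -96$ ($R = 2 \left(-3\right) 4 \cdot 4 = \left(-6\right) 4 \cdot 4 = \left(-24\right) 4 = -96$)
$k{\left(l,r \right)} = 2 - \frac{l}{7}$ ($k{\left(l,r \right)} = - \frac{-14 + l}{7} = 2 - \frac{l}{7}$)
$k{\left(-18,R \right)} 191 = \left(2 - - \frac{18}{7}\right) 191 = \left(2 + \frac{18}{7}\right) 191 = \frac{32}{7} \cdot 191 = \frac{6112}{7}$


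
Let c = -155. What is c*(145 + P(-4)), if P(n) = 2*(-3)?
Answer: -21545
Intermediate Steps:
P(n) = -6
c*(145 + P(-4)) = -155*(145 - 6) = -155*139 = -21545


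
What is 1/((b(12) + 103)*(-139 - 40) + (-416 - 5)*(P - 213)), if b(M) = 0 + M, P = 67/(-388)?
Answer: 388/26834351 ≈ 1.4459e-5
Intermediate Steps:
P = -67/388 (P = 67*(-1/388) = -67/388 ≈ -0.17268)
b(M) = M
1/((b(12) + 103)*(-139 - 40) + (-416 - 5)*(P - 213)) = 1/((12 + 103)*(-139 - 40) + (-416 - 5)*(-67/388 - 213)) = 1/(115*(-179) - 421*(-82711/388)) = 1/(-20585 + 34821331/388) = 1/(26834351/388) = 388/26834351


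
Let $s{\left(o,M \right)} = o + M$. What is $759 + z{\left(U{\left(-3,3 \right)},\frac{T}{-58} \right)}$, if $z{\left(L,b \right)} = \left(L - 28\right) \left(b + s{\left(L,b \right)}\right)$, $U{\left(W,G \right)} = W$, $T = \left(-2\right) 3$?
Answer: $\frac{24522}{29} \approx 845.59$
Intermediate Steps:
$T = -6$
$s{\left(o,M \right)} = M + o$
$z{\left(L,b \right)} = \left(-28 + L\right) \left(L + 2 b\right)$ ($z{\left(L,b \right)} = \left(L - 28\right) \left(b + \left(b + L\right)\right) = \left(-28 + L\right) \left(b + \left(L + b\right)\right) = \left(-28 + L\right) \left(L + 2 b\right)$)
$759 + z{\left(U{\left(-3,3 \right)},\frac{T}{-58} \right)} = 759 - \left(-84 + 3 \left(-3 - \frac{6}{-58}\right) + 59 \left(-6\right) \frac{1}{-58}\right) = 759 - \left(-84 + 3 \left(-3 - - \frac{3}{29}\right) + 59 \left(-6\right) \left(- \frac{1}{58}\right)\right) = 759 - \left(- \frac{2259}{29} + 3 \left(-3 + \frac{3}{29}\right)\right) = 759 - - \frac{2511}{29} = 759 + \left(- \frac{168}{29} + 84 - \frac{9}{29} + \frac{252}{29}\right) = 759 + \frac{2511}{29} = \frac{24522}{29}$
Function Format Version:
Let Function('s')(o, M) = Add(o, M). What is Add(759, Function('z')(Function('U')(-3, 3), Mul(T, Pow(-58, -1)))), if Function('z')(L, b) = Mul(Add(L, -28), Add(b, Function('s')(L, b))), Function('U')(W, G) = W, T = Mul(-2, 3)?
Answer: Rational(24522, 29) ≈ 845.59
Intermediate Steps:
T = -6
Function('s')(o, M) = Add(M, o)
Function('z')(L, b) = Mul(Add(-28, L), Add(L, Mul(2, b))) (Function('z')(L, b) = Mul(Add(L, -28), Add(b, Add(b, L))) = Mul(Add(-28, L), Add(b, Add(L, b))) = Mul(Add(-28, L), Add(L, Mul(2, b))))
Add(759, Function('z')(Function('U')(-3, 3), Mul(T, Pow(-58, -1)))) = Add(759, Add(Mul(-56, Mul(-6, Pow(-58, -1))), Mul(-28, -3), Mul(-3, Mul(-6, Pow(-58, -1))), Mul(-3, Add(-3, Mul(-6, Pow(-58, -1)))))) = Add(759, Add(Mul(-56, Mul(-6, Rational(-1, 58))), 84, Mul(-3, Mul(-6, Rational(-1, 58))), Mul(-3, Add(-3, Mul(-6, Rational(-1, 58)))))) = Add(759, Add(Mul(-56, Rational(3, 29)), 84, Mul(-3, Rational(3, 29)), Mul(-3, Add(-3, Rational(3, 29))))) = Add(759, Add(Rational(-168, 29), 84, Rational(-9, 29), Mul(-3, Rational(-84, 29)))) = Add(759, Add(Rational(-168, 29), 84, Rational(-9, 29), Rational(252, 29))) = Add(759, Rational(2511, 29)) = Rational(24522, 29)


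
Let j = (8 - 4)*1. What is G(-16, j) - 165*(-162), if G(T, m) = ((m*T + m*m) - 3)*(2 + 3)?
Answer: 26475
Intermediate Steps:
j = 4 (j = 4*1 = 4)
G(T, m) = -15 + 5*m² + 5*T*m (G(T, m) = ((T*m + m²) - 3)*5 = ((m² + T*m) - 3)*5 = (-3 + m² + T*m)*5 = -15 + 5*m² + 5*T*m)
G(-16, j) - 165*(-162) = (-15 + 5*4² + 5*(-16)*4) - 165*(-162) = (-15 + 5*16 - 320) - 1*(-26730) = (-15 + 80 - 320) + 26730 = -255 + 26730 = 26475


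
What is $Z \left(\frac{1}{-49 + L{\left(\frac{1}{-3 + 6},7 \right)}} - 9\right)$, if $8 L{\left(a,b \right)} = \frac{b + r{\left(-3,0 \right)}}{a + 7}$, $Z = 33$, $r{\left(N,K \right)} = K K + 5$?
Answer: $- \frac{639111}{2147} \approx -297.68$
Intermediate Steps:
$r{\left(N,K \right)} = 5 + K^{2}$ ($r{\left(N,K \right)} = K^{2} + 5 = 5 + K^{2}$)
$L{\left(a,b \right)} = \frac{5 + b}{8 \left(7 + a\right)}$ ($L{\left(a,b \right)} = \frac{\left(b + \left(5 + 0^{2}\right)\right) \frac{1}{a + 7}}{8} = \frac{\left(b + \left(5 + 0\right)\right) \frac{1}{7 + a}}{8} = \frac{\left(b + 5\right) \frac{1}{7 + a}}{8} = \frac{\left(5 + b\right) \frac{1}{7 + a}}{8} = \frac{\frac{1}{7 + a} \left(5 + b\right)}{8} = \frac{5 + b}{8 \left(7 + a\right)}$)
$Z \left(\frac{1}{-49 + L{\left(\frac{1}{-3 + 6},7 \right)}} - 9\right) = 33 \left(\frac{1}{-49 + \frac{5 + 7}{8 \left(7 + \frac{1}{-3 + 6}\right)}} - 9\right) = 33 \left(\frac{1}{-49 + \frac{1}{8} \frac{1}{7 + \frac{1}{3}} \cdot 12} - 9\right) = 33 \left(\frac{1}{-49 + \frac{1}{8} \frac{1}{\frac{22}{3}} \cdot 12} - 9\right) = 33 \left(\frac{1}{-49 + \frac{1}{8} \cdot \frac{3}{22} \cdot 12} - 9\right) = 33 \left(\frac{1}{-49 + \frac{9}{44}} - 9\right) = 33 \left(\frac{1}{- \frac{2147}{44}} - 9\right) = 33 \left(- \frac{44}{2147} - 9\right) = 33 \left(- \frac{19367}{2147}\right) = - \frac{639111}{2147}$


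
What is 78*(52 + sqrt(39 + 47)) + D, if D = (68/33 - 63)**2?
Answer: 8461105/1089 + 78*sqrt(86) ≈ 8493.0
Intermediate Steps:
D = 4044121/1089 (D = (68*(1/33) - 63)**2 = (68/33 - 63)**2 = (-2011/33)**2 = 4044121/1089 ≈ 3713.6)
78*(52 + sqrt(39 + 47)) + D = 78*(52 + sqrt(39 + 47)) + 4044121/1089 = 78*(52 + sqrt(86)) + 4044121/1089 = (4056 + 78*sqrt(86)) + 4044121/1089 = 8461105/1089 + 78*sqrt(86)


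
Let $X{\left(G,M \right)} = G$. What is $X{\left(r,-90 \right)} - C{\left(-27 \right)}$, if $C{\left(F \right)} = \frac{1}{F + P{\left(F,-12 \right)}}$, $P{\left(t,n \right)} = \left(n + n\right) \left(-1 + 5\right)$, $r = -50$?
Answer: $- \frac{6149}{123} \approx -49.992$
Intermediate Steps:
$P{\left(t,n \right)} = 8 n$ ($P{\left(t,n \right)} = 2 n 4 = 8 n$)
$C{\left(F \right)} = \frac{1}{-96 + F}$ ($C{\left(F \right)} = \frac{1}{F + 8 \left(-12\right)} = \frac{1}{F - 96} = \frac{1}{-96 + F}$)
$X{\left(r,-90 \right)} - C{\left(-27 \right)} = -50 - \frac{1}{-96 - 27} = -50 - \frac{1}{-123} = -50 - - \frac{1}{123} = -50 + \frac{1}{123} = - \frac{6149}{123}$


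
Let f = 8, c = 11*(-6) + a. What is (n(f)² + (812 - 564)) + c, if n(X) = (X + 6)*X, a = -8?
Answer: 12718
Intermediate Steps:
c = -74 (c = 11*(-6) - 8 = -66 - 8 = -74)
n(X) = X*(6 + X) (n(X) = (6 + X)*X = X*(6 + X))
(n(f)² + (812 - 564)) + c = ((8*(6 + 8))² + (812 - 564)) - 74 = ((8*14)² + 248) - 74 = (112² + 248) - 74 = (12544 + 248) - 74 = 12792 - 74 = 12718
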